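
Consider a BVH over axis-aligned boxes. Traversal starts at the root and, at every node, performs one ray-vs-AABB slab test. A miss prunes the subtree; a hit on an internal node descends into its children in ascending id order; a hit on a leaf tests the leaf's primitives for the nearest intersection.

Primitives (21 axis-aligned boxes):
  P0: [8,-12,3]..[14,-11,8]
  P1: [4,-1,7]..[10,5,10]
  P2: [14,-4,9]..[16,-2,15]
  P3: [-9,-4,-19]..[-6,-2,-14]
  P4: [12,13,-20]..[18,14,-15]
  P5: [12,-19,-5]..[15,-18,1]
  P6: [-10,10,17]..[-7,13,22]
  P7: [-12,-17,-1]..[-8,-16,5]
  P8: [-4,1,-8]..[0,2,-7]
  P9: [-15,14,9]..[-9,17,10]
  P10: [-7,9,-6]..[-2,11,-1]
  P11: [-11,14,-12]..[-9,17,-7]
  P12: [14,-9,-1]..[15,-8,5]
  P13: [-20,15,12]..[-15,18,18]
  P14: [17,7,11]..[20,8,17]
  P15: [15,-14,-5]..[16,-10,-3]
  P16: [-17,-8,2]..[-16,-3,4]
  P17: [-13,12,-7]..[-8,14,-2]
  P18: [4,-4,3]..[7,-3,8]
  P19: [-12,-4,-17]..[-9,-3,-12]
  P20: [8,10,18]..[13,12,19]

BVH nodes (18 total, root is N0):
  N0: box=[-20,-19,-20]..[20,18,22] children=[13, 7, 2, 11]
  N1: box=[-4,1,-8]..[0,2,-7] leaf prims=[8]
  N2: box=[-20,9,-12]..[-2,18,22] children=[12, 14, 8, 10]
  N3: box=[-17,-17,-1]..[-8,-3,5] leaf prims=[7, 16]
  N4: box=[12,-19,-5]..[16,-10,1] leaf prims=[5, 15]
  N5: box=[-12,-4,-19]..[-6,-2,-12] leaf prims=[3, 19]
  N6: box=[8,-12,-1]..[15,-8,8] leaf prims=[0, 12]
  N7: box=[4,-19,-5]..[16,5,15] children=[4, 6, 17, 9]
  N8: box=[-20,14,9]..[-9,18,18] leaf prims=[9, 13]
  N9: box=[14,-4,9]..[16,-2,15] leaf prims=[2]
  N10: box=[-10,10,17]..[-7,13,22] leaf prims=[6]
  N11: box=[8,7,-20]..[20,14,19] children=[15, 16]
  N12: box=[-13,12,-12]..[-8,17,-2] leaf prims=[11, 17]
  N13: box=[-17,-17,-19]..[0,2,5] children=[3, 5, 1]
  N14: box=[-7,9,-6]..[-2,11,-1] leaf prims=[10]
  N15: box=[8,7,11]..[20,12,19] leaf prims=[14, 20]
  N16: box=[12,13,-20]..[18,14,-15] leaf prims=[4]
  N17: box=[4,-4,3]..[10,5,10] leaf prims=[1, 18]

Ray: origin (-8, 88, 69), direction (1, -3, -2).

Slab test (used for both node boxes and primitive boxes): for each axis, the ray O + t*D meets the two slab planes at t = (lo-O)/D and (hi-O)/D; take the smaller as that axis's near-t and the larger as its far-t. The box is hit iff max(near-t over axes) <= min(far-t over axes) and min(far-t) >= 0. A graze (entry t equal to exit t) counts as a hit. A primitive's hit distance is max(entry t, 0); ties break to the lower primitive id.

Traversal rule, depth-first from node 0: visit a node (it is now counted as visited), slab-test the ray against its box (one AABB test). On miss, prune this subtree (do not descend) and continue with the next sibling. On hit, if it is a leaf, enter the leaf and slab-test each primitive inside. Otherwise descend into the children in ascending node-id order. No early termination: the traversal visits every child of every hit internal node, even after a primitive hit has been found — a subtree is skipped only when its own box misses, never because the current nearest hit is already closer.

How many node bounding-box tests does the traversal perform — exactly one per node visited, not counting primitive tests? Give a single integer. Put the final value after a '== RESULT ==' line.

Walk:
N0 x:[-12,28] y:[70/3,107/3] z:[47/2,89/2] -> hit [47/2,28], descend [2, 7, 11, 13]
  N2 x:[-12,6] y:[70/3,79/3] z:[47/2,81/2] -> miss, prune
  N7 x:[12,24] y:[83/3,107/3] z:[27,37] -> miss, prune
  N11 x:[16,28] y:[74/3,27] z:[25,89/2] -> hit [25,27], descend [15, 16]
    N15 x:[16,28] y:[76/3,27] z:[25,29] -> hit [76/3,27] leaf, test {P14@t=80/3, P20(miss)}
    N16 x:[20,26] y:[74/3,25] z:[42,89/2] -> miss, prune
  N13 x:[-9,8] y:[86/3,35] z:[32,44] -> miss, prune

Visited [0, 2, 7, 11, 15, 16, 13]. Tests: 7 box, 1 leaf. Nearest: P14.

== RESULT ==
7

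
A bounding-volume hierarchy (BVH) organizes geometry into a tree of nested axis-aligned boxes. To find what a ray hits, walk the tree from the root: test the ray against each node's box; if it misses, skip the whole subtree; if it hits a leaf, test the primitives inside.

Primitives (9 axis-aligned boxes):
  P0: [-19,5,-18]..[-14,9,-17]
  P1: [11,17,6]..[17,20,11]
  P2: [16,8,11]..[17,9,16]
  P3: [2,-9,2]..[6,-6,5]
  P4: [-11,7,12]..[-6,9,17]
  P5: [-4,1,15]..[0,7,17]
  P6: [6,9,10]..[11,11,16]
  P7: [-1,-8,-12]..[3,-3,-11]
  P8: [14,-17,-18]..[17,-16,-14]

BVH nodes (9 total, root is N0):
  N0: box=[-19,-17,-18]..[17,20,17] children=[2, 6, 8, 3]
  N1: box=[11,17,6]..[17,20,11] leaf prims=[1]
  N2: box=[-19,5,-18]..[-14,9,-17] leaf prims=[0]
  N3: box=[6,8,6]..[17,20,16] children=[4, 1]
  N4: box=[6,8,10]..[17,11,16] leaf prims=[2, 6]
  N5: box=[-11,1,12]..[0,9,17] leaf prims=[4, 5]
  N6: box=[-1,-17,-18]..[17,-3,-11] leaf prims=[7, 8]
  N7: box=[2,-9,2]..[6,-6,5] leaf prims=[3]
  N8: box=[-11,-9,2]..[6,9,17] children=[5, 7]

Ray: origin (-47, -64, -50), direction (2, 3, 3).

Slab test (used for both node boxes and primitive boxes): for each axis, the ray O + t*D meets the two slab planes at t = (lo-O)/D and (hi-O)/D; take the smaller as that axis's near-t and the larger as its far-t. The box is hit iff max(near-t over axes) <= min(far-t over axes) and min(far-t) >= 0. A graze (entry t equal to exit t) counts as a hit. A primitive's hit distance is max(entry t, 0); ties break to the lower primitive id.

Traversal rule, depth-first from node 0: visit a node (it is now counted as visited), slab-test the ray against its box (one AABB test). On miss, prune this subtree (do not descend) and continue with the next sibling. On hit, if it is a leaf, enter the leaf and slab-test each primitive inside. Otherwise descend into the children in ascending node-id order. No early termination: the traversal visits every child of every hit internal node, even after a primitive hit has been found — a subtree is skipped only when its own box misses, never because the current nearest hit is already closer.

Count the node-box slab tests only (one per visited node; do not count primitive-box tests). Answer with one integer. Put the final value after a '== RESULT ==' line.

Traverse from the root:
N0 x:[14,32] y:[47/3,28] z:[32/3,67/3] -> hit [47/3,67/3], descend [2, 3, 6, 8]
  N2 x:[14,33/2] y:[23,73/3] z:[32/3,11] -> miss, prune
  N3 x:[53/2,32] y:[24,28] z:[56/3,22] -> miss, prune
  N6 x:[23,32] y:[47/3,61/3] z:[32/3,13] -> miss, prune
  N8 x:[18,53/2] y:[55/3,73/3] z:[52/3,67/3] -> hit [55/3,67/3], descend [5, 7]
    N5 x:[18,47/2] y:[65/3,73/3] z:[62/3,67/3] -> hit [65/3,67/3] leaf, test {P4(miss), P5@t=65/3}
    N7 x:[49/2,53/2] y:[55/3,58/3] z:[52/3,55/3] -> miss, prune

Visited [0, 2, 3, 6, 8, 5, 7]. Tests: 7 box, 1 leaf. Nearest: P5.

== RESULT ==
7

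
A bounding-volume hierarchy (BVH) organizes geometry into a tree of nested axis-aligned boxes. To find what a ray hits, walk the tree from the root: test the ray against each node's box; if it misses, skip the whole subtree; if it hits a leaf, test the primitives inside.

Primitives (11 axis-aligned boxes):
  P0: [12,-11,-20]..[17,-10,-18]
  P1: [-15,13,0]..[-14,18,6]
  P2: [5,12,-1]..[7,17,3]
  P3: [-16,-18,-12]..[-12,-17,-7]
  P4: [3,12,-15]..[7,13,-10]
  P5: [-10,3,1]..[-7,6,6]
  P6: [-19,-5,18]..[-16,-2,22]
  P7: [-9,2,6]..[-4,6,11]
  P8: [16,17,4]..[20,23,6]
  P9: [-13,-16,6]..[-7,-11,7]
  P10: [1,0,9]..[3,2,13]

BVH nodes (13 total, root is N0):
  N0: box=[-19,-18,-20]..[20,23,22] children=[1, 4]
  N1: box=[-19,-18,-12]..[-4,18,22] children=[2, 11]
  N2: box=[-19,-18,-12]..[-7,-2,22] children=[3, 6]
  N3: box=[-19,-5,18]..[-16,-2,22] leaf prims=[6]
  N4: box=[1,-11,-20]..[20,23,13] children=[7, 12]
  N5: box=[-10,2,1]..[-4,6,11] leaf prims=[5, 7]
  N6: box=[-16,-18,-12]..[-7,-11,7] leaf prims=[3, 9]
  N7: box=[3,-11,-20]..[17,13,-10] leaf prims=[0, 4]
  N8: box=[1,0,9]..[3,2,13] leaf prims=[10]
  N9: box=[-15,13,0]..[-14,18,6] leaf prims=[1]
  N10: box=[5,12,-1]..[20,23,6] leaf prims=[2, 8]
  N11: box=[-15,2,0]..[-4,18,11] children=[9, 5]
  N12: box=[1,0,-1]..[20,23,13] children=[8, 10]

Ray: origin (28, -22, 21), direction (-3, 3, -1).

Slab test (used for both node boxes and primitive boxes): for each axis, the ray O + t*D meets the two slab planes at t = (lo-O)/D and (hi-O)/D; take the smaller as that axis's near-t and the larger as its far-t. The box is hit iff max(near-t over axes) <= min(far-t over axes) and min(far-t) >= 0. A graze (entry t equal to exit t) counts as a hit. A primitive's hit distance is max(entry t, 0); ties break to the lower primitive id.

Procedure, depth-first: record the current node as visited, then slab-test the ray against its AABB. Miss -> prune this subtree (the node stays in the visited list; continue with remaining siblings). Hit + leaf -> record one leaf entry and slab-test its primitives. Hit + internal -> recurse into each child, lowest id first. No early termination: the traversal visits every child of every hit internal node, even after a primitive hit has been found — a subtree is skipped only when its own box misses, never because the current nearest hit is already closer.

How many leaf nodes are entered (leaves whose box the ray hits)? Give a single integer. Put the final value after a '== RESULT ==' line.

Walk:
N0 x:[8/3,47/3] y:[4/3,15] z:[-1,41] -> hit [8/3,15], descend [1, 4]
  N1 x:[32/3,47/3] y:[4/3,40/3] z:[-1,33] -> hit [32/3,40/3], descend [2, 11]
    N2 x:[35/3,47/3] y:[4/3,20/3] z:[-1,33] -> miss, prune
    N11 x:[32/3,43/3] y:[8,40/3] z:[10,21] -> hit [32/3,40/3], descend [5, 9]
      N5 x:[32/3,38/3] y:[8,28/3] z:[10,20] -> miss, prune
      N9 x:[14,43/3] y:[35/3,40/3] z:[15,21] -> miss, prune
  N4 x:[8/3,9] y:[11/3,15] z:[8,41] -> hit [8,9], descend [7, 12]
    N7 x:[11/3,25/3] y:[11/3,35/3] z:[31,41] -> miss, prune
    N12 x:[8/3,9] y:[22/3,15] z:[8,22] -> hit [8,9], descend [8, 10]
      N8 x:[25/3,9] y:[22/3,8] z:[8,12] -> miss, prune
      N10 x:[8/3,23/3] y:[34/3,15] z:[15,22] -> miss, prune

Summary -> nodes [0, 1, 2, 11, 5, 9, 4, 7, 12, 8, 10]; box-tests=11; leaf-entries=0; first=miss

== RESULT ==
0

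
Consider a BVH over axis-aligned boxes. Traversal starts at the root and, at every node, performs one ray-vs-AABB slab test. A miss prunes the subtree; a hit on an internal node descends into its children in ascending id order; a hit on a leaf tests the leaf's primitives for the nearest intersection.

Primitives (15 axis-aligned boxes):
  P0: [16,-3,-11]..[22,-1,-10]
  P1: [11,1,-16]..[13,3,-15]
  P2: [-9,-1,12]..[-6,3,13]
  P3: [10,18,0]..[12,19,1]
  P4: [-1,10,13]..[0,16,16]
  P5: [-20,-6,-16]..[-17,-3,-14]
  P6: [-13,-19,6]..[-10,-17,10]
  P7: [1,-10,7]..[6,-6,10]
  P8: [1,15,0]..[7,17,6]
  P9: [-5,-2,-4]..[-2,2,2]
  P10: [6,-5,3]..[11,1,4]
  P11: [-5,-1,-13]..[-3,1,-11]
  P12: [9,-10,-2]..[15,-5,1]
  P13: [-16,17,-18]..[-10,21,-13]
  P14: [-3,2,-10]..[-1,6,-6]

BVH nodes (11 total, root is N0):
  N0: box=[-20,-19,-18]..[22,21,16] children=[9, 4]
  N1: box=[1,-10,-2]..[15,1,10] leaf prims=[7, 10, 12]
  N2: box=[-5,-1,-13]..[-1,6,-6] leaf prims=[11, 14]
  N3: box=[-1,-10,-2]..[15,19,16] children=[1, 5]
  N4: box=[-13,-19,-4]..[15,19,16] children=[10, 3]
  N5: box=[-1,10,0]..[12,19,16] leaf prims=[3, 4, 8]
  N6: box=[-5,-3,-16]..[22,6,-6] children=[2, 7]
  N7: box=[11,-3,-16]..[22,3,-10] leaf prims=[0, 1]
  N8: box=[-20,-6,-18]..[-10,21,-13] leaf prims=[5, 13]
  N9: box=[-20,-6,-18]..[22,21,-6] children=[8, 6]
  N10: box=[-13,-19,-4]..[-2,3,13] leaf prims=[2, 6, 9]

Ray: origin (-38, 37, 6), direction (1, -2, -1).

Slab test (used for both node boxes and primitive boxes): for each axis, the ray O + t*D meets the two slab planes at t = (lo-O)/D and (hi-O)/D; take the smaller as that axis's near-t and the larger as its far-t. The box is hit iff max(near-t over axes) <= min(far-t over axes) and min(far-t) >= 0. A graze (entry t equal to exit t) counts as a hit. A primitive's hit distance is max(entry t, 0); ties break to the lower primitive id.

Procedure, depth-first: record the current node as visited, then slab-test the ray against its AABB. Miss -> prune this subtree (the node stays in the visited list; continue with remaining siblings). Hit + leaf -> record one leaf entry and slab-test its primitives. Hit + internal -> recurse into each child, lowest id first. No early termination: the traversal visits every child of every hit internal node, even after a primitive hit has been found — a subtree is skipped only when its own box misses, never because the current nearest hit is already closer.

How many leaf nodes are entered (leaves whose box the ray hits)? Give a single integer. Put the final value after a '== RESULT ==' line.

Walk:
N0 x:[18,60] y:[8,28] z:[-10,24] -> hit [18,24], descend [4, 9]
  N4 x:[25,53] y:[9,28] z:[-10,10] -> miss, prune
  N9 x:[18,60] y:[8,43/2] z:[12,24] -> hit [18,43/2], descend [6, 8]
    N6 x:[33,60] y:[31/2,20] z:[12,22] -> miss, prune
    N8 x:[18,28] y:[8,43/2] z:[19,24] -> hit [19,43/2] leaf, test {P5@t=20, P13(miss)}

5 AABB tests over nodes [0, 4, 9, 6, 8]; 1 leaf entered; closest P5.

== RESULT ==
1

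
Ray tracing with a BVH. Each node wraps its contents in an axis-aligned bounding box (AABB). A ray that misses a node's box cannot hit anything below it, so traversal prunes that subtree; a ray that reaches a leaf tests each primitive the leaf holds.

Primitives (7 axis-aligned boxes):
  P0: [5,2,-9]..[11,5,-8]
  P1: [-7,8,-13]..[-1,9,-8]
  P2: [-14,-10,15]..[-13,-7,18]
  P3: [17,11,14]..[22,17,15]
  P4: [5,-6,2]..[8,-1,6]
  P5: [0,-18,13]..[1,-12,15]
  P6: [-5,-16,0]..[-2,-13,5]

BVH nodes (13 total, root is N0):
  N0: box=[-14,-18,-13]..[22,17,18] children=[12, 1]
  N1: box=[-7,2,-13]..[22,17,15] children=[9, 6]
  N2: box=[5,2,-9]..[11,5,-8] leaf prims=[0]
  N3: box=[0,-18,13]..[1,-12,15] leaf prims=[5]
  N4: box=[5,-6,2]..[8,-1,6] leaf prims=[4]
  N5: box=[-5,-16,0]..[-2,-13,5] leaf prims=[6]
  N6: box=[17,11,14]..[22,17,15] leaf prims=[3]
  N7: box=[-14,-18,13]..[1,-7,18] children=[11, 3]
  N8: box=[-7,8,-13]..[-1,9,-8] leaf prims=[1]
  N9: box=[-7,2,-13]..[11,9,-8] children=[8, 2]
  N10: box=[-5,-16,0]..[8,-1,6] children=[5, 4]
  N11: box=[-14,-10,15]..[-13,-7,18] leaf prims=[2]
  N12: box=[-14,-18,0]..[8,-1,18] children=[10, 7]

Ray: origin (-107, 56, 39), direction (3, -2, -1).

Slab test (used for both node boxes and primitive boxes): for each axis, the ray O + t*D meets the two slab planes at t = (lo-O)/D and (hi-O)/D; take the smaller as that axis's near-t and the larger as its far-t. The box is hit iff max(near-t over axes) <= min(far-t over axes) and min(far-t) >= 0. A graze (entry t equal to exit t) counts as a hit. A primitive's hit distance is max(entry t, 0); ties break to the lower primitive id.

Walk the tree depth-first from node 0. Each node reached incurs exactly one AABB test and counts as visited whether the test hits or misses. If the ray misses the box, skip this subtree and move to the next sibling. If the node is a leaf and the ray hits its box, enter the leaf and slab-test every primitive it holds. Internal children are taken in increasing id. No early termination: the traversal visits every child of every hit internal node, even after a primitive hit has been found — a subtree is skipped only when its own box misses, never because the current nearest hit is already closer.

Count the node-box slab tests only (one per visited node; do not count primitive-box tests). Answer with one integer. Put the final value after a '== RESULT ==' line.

Traverse from the root:
N0 x:[31,43] y:[39/2,37] z:[21,52] -> hit [31,37], descend [1, 12]
  N1 x:[100/3,43] y:[39/2,27] z:[24,52] -> miss, prune
  N12 x:[31,115/3] y:[57/2,37] z:[21,39] -> hit [31,37], descend [7, 10]
    N7 x:[31,36] y:[63/2,37] z:[21,26] -> miss, prune
    N10 x:[34,115/3] y:[57/2,36] z:[33,39] -> hit [34,36], descend [4, 5]
      N4 x:[112/3,115/3] y:[57/2,31] z:[33,37] -> miss, prune
      N5 x:[34,35] y:[69/2,36] z:[34,39] -> hit [69/2,35] leaf, test {P6@t=69/2}

Visited [0, 1, 12, 7, 10, 4, 5]. Tests: 7 box, 1 leaf. Nearest: P6.

== RESULT ==
7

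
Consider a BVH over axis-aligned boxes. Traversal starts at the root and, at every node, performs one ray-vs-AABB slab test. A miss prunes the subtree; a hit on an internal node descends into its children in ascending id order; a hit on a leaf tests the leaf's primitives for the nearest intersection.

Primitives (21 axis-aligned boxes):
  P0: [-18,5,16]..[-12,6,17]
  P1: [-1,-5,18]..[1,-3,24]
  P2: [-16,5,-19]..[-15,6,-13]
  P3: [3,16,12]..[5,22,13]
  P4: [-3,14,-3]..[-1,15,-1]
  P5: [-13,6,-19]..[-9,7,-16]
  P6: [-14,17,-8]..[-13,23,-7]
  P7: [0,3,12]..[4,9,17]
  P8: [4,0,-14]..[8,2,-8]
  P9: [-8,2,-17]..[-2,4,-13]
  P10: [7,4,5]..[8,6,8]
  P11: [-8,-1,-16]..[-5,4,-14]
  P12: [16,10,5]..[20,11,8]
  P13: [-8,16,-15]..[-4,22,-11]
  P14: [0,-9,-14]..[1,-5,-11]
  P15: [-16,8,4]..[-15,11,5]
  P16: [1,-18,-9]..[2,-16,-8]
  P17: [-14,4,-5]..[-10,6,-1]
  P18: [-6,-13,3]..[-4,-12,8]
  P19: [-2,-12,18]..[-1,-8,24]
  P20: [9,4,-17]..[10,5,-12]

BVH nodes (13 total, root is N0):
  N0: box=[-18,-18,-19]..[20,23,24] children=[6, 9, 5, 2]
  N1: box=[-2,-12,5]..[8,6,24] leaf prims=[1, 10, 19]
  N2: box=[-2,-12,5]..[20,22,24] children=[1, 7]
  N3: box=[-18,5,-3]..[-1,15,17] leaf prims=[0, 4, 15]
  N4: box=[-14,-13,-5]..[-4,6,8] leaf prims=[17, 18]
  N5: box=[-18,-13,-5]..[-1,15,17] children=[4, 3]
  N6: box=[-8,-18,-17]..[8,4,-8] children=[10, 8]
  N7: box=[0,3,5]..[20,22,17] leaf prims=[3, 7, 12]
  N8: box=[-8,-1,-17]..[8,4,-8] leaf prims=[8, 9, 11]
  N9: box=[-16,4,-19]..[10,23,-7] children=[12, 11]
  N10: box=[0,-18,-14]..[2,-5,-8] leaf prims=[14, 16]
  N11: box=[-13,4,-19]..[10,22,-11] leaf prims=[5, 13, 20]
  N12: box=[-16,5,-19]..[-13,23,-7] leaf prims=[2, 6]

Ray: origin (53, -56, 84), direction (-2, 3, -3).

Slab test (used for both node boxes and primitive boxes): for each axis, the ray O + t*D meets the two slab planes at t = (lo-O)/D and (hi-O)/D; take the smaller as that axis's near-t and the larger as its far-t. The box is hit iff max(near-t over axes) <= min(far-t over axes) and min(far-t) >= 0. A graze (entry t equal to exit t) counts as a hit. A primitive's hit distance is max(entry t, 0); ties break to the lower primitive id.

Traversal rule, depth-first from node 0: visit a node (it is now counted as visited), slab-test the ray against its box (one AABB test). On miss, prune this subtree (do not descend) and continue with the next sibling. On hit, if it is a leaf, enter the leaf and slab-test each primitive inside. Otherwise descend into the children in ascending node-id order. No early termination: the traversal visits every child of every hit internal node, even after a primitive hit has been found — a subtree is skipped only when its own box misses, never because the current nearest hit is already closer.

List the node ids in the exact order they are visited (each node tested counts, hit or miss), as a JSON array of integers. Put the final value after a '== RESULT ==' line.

Traverse from the root:
N0 x:[33/2,71/2] y:[38/3,79/3] z:[20,103/3] -> hit [20,79/3], descend [2, 5, 6, 9]
  N2 x:[33/2,55/2] y:[44/3,26] z:[20,79/3] -> hit [20,26], descend [1, 7]
    N1 x:[45/2,55/2] y:[44/3,62/3] z:[20,79/3] -> miss, prune
    N7 x:[33/2,53/2] y:[59/3,26] z:[67/3,79/3] -> hit [67/3,26] leaf, test {P3@t=24, P7(miss), P12(miss)}
  N5 x:[27,71/2] y:[43/3,71/3] z:[67/3,89/3] -> miss, prune
  N6 x:[45/2,61/2] y:[38/3,20] z:[92/3,101/3] -> miss, prune
  N9 x:[43/2,69/2] y:[20,79/3] z:[91/3,103/3] -> miss, prune

7 AABB tests over nodes [0, 2, 1, 7, 5, 6, 9]; 1 leaf entered; closest P3.

== RESULT ==
[0, 2, 1, 7, 5, 6, 9]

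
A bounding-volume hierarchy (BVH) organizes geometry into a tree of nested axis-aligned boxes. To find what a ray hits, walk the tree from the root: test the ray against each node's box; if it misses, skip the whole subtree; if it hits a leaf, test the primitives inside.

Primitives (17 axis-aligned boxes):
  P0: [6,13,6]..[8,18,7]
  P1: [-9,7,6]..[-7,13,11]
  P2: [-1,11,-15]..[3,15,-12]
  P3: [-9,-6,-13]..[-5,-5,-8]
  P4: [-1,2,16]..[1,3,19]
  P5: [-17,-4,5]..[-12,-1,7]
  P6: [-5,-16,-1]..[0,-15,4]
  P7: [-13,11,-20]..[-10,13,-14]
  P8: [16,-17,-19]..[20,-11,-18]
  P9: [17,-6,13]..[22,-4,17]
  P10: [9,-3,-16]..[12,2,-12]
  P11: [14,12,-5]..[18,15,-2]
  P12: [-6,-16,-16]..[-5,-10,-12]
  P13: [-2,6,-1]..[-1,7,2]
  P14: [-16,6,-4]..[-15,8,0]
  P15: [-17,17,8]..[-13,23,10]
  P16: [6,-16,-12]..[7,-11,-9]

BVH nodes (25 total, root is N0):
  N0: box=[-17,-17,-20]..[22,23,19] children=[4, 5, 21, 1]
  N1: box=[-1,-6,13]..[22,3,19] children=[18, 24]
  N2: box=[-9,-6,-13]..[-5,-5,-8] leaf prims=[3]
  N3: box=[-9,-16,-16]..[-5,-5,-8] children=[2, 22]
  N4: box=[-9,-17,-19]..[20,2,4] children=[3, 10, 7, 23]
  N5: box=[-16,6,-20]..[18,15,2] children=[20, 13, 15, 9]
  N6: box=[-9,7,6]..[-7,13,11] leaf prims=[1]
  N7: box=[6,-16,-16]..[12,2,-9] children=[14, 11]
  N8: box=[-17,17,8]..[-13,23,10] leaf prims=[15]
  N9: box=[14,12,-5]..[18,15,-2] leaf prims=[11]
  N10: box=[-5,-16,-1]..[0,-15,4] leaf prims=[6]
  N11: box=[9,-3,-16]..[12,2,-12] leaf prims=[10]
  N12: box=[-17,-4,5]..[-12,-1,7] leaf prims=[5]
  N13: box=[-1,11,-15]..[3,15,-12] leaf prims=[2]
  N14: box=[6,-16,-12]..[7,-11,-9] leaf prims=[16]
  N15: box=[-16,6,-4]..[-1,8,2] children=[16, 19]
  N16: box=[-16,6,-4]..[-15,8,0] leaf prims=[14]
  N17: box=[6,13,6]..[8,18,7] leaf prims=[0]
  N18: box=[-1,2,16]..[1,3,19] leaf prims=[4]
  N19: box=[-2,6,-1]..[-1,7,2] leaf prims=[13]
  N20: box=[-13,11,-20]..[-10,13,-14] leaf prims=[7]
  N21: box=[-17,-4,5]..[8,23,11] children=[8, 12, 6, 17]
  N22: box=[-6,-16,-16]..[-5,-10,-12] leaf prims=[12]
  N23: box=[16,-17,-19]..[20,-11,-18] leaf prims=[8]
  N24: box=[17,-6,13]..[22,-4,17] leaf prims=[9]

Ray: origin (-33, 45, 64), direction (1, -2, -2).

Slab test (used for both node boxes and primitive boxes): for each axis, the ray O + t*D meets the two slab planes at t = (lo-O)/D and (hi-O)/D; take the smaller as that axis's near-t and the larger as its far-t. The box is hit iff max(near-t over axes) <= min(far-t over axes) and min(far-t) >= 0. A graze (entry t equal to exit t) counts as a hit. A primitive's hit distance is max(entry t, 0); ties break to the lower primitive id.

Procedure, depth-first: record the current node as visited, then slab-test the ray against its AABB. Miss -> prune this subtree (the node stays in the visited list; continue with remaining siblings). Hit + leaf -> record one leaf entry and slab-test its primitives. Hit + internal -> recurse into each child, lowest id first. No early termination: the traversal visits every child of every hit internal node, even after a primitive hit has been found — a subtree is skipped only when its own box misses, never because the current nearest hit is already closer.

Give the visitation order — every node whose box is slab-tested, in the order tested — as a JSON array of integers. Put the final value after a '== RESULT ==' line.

Traverse from the root:
N0 x:[16,55] y:[11,31] z:[45/2,42] -> hit [45/2,31], descend [1, 4, 5, 21]
  N1 x:[32,55] y:[21,51/2] z:[45/2,51/2] -> miss, prune
  N4 x:[24,53] y:[43/2,31] z:[30,83/2] -> hit [30,31], descend [3, 7, 10, 23]
    N3 x:[24,28] y:[25,61/2] z:[36,40] -> miss, prune
    N7 x:[39,45] y:[43/2,61/2] z:[73/2,40] -> miss, prune
    N10 x:[28,33] y:[30,61/2] z:[30,65/2] -> hit [30,61/2] leaf, test {P6@t=30}
    N23 x:[49,53] y:[28,31] z:[41,83/2] -> miss, prune
  N5 x:[17,51] y:[15,39/2] z:[31,42] -> miss, prune
  N21 x:[16,41] y:[11,49/2] z:[53/2,59/2] -> miss, prune

order=[0, 1, 4, 3, 7, 10, 23, 5, 21]  |boxes|=9  |leaves|=1  hit=P6

== RESULT ==
[0, 1, 4, 3, 7, 10, 23, 5, 21]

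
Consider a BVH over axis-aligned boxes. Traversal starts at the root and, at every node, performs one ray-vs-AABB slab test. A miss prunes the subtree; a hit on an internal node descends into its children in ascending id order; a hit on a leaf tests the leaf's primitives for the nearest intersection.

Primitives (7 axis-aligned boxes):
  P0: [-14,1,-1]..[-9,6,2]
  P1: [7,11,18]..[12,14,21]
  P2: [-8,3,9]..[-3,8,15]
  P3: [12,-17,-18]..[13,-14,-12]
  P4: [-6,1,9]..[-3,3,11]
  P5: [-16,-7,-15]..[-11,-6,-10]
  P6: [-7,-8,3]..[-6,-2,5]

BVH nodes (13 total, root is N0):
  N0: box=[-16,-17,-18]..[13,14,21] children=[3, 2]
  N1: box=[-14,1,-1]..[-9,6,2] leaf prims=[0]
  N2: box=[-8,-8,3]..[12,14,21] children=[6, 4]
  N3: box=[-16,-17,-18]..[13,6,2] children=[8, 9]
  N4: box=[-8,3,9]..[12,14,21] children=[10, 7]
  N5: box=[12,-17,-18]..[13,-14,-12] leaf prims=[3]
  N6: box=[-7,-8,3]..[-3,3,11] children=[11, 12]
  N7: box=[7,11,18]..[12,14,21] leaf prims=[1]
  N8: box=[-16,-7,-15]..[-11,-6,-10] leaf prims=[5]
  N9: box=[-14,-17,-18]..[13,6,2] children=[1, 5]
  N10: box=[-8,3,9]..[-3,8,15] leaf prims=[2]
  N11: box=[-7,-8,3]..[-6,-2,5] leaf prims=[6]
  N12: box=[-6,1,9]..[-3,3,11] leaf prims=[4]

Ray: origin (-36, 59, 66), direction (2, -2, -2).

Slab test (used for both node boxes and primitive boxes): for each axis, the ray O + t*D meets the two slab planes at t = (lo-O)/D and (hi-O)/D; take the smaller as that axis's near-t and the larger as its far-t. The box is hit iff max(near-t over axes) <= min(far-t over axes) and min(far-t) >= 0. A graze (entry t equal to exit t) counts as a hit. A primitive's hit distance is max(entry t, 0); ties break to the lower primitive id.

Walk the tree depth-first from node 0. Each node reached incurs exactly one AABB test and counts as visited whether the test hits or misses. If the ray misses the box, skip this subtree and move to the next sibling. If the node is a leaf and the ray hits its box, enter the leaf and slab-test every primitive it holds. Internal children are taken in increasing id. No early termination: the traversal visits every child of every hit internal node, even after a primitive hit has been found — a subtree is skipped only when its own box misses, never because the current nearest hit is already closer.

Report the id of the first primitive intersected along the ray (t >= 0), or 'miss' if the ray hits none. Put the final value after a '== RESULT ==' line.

Traverse from the root:
N0 x:[10,49/2] y:[45/2,38] z:[45/2,42] -> hit [45/2,49/2], descend [2, 3]
  N2 x:[14,24] y:[45/2,67/2] z:[45/2,63/2] -> hit [45/2,24], descend [4, 6]
    N4 x:[14,24] y:[45/2,28] z:[45/2,57/2] -> hit [45/2,24], descend [7, 10]
      N7 x:[43/2,24] y:[45/2,24] z:[45/2,24] -> hit [45/2,24] leaf, test {P1@t=45/2}
      N10 x:[14,33/2] y:[51/2,28] z:[51/2,57/2] -> miss, prune
    N6 x:[29/2,33/2] y:[28,67/2] z:[55/2,63/2] -> miss, prune
  N3 x:[10,49/2] y:[53/2,38] z:[32,42] -> miss, prune

Visited [0, 2, 4, 7, 10, 6, 3]. Tests: 7 box, 1 leaf. Nearest: P1.

== RESULT ==
1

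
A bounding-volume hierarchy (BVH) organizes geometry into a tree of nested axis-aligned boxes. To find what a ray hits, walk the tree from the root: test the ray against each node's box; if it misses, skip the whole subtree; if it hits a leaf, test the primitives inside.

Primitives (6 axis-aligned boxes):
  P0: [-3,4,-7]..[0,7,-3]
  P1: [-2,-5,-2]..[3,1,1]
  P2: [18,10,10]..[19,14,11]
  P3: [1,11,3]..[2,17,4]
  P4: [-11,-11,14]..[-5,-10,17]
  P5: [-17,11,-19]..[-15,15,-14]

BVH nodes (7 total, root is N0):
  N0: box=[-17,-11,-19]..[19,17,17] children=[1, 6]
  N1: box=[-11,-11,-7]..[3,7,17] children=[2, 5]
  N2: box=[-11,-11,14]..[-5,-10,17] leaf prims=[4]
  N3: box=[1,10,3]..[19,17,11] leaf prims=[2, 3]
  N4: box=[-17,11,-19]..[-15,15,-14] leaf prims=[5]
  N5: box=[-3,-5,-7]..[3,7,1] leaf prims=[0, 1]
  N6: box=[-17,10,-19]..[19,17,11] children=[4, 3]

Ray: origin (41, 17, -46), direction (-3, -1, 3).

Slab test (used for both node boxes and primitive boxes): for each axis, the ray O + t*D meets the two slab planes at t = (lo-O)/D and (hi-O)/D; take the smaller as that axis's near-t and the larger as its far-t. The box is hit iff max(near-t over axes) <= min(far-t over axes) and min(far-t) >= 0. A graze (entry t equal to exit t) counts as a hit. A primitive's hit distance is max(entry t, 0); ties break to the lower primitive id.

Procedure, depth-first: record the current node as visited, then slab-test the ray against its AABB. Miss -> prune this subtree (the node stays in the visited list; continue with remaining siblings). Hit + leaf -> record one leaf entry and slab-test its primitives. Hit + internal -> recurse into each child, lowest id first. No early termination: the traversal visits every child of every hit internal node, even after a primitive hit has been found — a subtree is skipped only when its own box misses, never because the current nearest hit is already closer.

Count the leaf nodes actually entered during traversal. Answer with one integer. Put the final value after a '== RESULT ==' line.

Traverse from the root:
N0 x:[22/3,58/3] y:[0,28] z:[9,21] -> hit [9,58/3], descend [1, 6]
  N1 x:[38/3,52/3] y:[10,28] z:[13,21] -> hit [13,52/3], descend [2, 5]
    N2 x:[46/3,52/3] y:[27,28] z:[20,21] -> miss, prune
    N5 x:[38/3,44/3] y:[10,22] z:[13,47/3] -> hit [13,44/3] leaf, test {P0(miss), P1(miss)}
  N6 x:[22/3,58/3] y:[0,7] z:[9,19] -> miss, prune

Visited [0, 1, 2, 5, 6]. Tests: 5 box, 1 leaf. Nearest: miss.

== RESULT ==
1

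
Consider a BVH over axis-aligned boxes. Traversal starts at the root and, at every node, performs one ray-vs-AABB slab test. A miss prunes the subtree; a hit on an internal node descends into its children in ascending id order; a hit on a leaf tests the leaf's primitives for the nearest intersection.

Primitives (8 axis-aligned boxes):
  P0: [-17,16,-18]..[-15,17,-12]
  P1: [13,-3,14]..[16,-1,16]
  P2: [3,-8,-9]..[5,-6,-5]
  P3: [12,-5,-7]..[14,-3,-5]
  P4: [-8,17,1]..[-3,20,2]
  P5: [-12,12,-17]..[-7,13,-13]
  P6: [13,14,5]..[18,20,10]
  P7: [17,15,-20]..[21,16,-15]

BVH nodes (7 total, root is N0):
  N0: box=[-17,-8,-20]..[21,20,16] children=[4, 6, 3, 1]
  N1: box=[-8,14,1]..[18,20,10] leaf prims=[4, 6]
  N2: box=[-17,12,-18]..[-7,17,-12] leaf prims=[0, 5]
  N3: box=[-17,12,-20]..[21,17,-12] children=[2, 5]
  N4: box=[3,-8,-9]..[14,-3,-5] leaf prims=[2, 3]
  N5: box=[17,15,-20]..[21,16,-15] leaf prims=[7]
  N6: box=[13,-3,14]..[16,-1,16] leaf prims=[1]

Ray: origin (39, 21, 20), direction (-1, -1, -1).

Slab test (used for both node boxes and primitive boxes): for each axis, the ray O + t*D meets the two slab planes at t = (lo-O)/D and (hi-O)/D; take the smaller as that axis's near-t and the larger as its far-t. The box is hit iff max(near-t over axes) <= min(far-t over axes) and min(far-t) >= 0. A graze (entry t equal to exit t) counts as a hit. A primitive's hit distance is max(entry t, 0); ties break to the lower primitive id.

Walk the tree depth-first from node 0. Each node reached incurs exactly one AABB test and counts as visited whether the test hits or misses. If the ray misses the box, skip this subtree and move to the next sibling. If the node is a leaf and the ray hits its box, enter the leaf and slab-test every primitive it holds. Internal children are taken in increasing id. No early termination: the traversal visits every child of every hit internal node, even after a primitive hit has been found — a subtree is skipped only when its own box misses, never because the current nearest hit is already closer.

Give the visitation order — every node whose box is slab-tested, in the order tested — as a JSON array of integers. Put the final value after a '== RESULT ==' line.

Traverse from the root:
N0 x:[18,56] y:[1,29] z:[4,40] -> hit [18,29], descend [1, 3, 4, 6]
  N1 x:[21,47] y:[1,7] z:[10,19] -> miss, prune
  N3 x:[18,56] y:[4,9] z:[32,40] -> miss, prune
  N4 x:[25,36] y:[24,29] z:[25,29] -> hit [25,29] leaf, test {P2(miss), P3@t=25}
  N6 x:[23,26] y:[22,24] z:[4,6] -> miss, prune

Visited [0, 1, 3, 4, 6]. Tests: 5 box, 1 leaf. Nearest: P3.

== RESULT ==
[0, 1, 3, 4, 6]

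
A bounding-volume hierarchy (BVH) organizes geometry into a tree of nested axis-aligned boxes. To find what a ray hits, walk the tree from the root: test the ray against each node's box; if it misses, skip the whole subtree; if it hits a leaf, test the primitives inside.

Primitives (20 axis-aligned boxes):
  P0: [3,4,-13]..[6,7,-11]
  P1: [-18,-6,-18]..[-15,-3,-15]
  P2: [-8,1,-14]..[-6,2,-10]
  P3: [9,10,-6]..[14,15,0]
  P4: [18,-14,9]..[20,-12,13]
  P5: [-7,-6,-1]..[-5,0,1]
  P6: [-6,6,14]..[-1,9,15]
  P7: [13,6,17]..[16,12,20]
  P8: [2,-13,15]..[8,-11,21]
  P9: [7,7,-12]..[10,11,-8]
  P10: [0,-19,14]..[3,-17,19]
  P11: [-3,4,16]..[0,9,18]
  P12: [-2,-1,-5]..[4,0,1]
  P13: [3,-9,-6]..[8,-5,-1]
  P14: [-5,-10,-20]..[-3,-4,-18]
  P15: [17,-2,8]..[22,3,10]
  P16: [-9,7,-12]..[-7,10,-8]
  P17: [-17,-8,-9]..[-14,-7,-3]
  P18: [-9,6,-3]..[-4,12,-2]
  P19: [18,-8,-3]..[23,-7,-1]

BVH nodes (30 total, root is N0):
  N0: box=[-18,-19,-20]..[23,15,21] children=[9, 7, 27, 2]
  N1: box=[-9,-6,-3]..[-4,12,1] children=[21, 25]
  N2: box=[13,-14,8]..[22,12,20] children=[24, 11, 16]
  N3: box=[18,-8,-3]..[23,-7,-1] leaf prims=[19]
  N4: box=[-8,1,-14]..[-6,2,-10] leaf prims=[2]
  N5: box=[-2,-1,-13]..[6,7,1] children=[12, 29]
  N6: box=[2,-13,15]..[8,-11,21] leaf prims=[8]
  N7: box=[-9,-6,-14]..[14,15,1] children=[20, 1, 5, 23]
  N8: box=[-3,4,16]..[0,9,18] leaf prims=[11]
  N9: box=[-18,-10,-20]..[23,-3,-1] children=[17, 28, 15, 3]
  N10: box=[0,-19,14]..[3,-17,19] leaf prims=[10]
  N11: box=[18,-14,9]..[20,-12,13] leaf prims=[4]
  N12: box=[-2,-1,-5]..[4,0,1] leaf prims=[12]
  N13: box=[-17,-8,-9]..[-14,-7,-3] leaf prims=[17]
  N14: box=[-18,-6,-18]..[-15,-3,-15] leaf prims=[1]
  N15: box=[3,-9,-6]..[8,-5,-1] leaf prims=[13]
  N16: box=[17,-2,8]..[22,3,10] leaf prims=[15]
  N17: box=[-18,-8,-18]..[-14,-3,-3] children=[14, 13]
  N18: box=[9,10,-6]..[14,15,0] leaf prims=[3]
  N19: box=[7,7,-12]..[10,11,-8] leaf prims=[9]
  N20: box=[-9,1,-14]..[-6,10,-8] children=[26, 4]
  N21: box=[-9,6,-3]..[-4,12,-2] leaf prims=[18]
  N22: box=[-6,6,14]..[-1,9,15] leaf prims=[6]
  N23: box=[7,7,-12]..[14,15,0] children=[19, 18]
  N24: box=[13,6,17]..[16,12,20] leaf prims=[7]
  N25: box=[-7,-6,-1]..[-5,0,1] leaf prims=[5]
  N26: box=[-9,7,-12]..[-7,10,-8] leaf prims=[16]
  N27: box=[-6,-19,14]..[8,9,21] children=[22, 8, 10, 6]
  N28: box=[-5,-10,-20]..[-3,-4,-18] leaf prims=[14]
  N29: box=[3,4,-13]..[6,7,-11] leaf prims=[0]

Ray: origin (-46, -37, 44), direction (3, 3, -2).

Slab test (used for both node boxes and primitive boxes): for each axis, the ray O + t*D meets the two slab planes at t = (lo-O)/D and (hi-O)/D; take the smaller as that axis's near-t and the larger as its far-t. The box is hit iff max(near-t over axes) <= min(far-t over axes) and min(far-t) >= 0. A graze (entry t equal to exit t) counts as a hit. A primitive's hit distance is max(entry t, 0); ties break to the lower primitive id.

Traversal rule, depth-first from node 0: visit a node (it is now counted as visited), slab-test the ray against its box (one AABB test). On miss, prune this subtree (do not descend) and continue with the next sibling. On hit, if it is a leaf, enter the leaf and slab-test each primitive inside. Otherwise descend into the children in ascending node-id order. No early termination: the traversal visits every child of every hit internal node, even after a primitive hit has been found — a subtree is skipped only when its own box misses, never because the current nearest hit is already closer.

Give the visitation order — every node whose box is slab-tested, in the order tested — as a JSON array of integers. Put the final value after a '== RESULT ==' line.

Trace the traversal:
N0 x:[28/3,23] y:[6,52/3] z:[23/2,32] -> hit [23/2,52/3], descend [2, 7, 9, 27]
  N2 x:[59/3,68/3] y:[23/3,49/3] z:[12,18] -> miss, prune
  N7 x:[37/3,20] y:[31/3,52/3] z:[43/2,29] -> miss, prune
  N9 x:[28/3,23] y:[9,34/3] z:[45/2,32] -> miss, prune
  N27 x:[40/3,18] y:[6,46/3] z:[23/2,15] -> hit [40/3,15], descend [6, 8, 10, 22]
    N6 x:[16,18] y:[8,26/3] z:[23/2,29/2] -> miss, prune
    N8 x:[43/3,46/3] y:[41/3,46/3] z:[13,14] -> miss, prune
    N10 x:[46/3,49/3] y:[6,20/3] z:[25/2,15] -> miss, prune
    N22 x:[40/3,15] y:[43/3,46/3] z:[29/2,15] -> hit [29/2,15] leaf, test {P6@t=29/2}

order=[0, 2, 7, 9, 27, 6, 8, 10, 22]  |boxes|=9  |leaves|=1  hit=P6

== RESULT ==
[0, 2, 7, 9, 27, 6, 8, 10, 22]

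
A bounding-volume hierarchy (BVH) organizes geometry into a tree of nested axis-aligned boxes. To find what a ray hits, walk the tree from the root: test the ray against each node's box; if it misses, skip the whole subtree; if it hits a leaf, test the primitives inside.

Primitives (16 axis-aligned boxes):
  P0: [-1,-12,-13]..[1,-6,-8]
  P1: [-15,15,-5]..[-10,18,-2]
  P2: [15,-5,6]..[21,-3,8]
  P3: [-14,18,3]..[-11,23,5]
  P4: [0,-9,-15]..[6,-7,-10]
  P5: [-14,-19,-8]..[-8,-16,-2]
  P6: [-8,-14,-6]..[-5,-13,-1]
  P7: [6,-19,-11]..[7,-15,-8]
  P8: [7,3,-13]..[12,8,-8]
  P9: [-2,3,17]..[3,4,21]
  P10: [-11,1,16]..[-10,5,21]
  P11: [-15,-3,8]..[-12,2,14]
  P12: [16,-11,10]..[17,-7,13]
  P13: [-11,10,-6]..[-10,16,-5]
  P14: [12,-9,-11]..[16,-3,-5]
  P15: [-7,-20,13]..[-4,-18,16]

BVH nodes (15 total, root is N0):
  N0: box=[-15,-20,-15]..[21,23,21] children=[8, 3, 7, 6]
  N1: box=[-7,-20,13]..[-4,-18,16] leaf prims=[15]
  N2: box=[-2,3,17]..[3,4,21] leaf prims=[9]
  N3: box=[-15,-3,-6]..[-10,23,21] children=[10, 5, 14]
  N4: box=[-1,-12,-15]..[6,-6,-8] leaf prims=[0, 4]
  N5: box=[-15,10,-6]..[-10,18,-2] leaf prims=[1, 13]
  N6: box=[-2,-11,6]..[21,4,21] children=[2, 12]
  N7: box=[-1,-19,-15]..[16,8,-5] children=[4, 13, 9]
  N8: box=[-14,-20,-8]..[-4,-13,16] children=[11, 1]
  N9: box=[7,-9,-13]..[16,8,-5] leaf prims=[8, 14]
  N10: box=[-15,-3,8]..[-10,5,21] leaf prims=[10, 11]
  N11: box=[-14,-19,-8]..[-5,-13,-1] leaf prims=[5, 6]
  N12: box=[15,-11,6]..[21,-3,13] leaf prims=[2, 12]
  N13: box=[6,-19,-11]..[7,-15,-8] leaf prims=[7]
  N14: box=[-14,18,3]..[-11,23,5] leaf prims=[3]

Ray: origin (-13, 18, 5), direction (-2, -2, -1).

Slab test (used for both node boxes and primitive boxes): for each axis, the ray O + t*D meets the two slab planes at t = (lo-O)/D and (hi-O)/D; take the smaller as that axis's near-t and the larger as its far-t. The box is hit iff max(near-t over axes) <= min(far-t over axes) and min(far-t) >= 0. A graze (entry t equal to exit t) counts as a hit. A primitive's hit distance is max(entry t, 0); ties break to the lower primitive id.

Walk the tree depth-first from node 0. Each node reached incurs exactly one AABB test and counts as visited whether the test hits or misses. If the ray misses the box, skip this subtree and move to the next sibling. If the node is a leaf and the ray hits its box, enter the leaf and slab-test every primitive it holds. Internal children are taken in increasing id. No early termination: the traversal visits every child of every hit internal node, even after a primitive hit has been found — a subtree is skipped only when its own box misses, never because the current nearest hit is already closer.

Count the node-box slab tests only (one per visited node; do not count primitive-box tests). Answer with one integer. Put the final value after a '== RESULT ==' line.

Walk:
N0 x:[-17,1] y:[-5/2,19] z:[-16,20] -> hit [-5/2,1], descend [3, 6, 7, 8]
  N3 x:[-3/2,1] y:[-5/2,21/2] z:[-16,11] -> hit [-3/2,1], descend [5, 10, 14]
    N5 x:[-3/2,1] y:[0,4] z:[7,11] -> miss, prune
    N10 x:[-3/2,1] y:[13/2,21/2] z:[-16,-3] -> miss, prune
    N14 x:[-1,1/2] y:[-5/2,0] z:[0,2] -> hit [0,0] leaf, test {P3@t=0}
  N6 x:[-17,-11/2] y:[7,29/2] z:[-16,-1] -> miss, prune
  N7 x:[-29/2,-6] y:[5,37/2] z:[10,20] -> miss, prune
  N8 x:[-9/2,1/2] y:[31/2,19] z:[-11,13] -> miss, prune

Summary -> nodes [0, 3, 5, 10, 14, 6, 7, 8]; box-tests=8; leaf-entries=1; first=P3

== RESULT ==
8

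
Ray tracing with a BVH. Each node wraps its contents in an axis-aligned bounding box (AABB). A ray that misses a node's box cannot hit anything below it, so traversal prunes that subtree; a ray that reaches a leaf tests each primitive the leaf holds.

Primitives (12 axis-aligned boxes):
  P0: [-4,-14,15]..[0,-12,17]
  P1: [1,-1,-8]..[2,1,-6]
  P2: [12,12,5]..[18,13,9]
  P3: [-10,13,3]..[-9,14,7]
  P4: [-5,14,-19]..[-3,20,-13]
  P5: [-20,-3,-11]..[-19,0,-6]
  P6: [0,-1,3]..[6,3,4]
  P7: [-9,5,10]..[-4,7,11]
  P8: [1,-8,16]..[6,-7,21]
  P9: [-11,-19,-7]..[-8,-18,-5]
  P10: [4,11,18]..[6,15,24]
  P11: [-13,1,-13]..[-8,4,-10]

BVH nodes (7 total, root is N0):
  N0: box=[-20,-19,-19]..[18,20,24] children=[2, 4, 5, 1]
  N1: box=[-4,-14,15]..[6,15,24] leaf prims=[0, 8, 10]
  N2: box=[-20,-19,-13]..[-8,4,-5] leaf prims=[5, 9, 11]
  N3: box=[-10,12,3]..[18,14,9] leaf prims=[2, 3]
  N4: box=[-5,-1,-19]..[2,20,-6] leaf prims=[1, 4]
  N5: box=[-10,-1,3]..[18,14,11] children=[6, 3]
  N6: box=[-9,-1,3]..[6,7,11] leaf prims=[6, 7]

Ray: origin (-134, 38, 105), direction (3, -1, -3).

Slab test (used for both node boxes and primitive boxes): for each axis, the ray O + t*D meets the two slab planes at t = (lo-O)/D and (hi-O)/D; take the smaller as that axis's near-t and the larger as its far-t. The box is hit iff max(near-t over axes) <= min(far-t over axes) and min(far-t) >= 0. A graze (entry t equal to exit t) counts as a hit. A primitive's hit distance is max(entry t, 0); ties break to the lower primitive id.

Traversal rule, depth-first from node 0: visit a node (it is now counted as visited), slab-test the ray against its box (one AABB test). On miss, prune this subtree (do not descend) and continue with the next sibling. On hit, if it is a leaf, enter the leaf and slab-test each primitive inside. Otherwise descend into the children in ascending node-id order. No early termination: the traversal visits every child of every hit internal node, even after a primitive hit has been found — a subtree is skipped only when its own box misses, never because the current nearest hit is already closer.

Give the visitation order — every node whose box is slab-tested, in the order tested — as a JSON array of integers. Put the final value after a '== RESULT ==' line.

Walk:
N0 x:[38,152/3] y:[18,57] z:[27,124/3] -> hit [38,124/3], descend [1, 2, 4, 5]
  N1 x:[130/3,140/3] y:[23,52] z:[27,30] -> miss, prune
  N2 x:[38,42] y:[34,57] z:[110/3,118/3] -> hit [38,118/3] leaf, test {P5@t=38, P9(miss), P11(miss)}
  N4 x:[43,136/3] y:[18,39] z:[37,124/3] -> miss, prune
  N5 x:[124/3,152/3] y:[24,39] z:[94/3,34] -> miss, prune

order=[0, 1, 2, 4, 5]  |boxes|=5  |leaves|=1  hit=P5

== RESULT ==
[0, 1, 2, 4, 5]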